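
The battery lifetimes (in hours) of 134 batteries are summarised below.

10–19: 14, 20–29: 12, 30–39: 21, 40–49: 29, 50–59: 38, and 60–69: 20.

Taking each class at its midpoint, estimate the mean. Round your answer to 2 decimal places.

43.83

Midpoints: 14.5, 24.5, 34.5, 44.5, 54.5, 64.5
Σfm = 14×14.5 + 12×24.5 + 21×34.5 + 29×44.5 + 38×54.5 + 20×64.5 = 5873
n = Σf = 134
Mean = 5873 / 134 = 43.8284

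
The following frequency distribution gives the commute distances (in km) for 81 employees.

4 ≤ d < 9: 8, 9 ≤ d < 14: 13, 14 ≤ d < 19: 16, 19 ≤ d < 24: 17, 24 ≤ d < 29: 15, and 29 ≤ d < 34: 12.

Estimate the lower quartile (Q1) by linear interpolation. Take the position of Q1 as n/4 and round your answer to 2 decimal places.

Cumulative frequencies: 8, 21, 37, 54, 69, 81
n = 81; position = n/4 = 20.25.
This falls in the class 9 ≤ d < 14: L = 9, F = 8, f = 13, h = 5.
Lower quartile ≈ 9 + ((20.25 − 8) / 13) × 5 = 13.7115

13.71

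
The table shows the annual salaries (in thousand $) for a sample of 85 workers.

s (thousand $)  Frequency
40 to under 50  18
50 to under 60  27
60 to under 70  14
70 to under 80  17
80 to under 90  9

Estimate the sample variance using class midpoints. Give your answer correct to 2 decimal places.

Midpoints: 45, 55, 65, 75, 85
n = 85, Σfm = 5245, mean = 61.7059
Σfm² = 337925
Σf(m − x̄)² = Σfm² − (Σfm)²/n = 337925 − 5245²/85 = 14277.6471
Sample variance = 14277.6471 / 84 = 169.9720

169.97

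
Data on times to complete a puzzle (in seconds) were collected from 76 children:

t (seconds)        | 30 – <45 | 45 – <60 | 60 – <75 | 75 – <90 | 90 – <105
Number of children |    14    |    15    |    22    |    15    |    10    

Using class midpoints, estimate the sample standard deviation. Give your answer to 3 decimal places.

Midpoints: 37.5, 52.5, 67.5, 82.5, 97.5
n = 76, Σfm = 5010, mean = 65.9211
Σfm² = 358425
Σf(m − x̄)² = Σfm² − (Σfm)²/n = 358425 − 5010²/76 = 28160.5263
Sample variance = 28160.5263 / 75 = 375.4737
Standard deviation = √375.4737 = 19.3771

19.377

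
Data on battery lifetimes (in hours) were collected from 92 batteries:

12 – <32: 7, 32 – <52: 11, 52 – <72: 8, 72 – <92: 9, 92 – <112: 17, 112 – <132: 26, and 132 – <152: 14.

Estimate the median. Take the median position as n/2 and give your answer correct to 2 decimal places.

Cumulative frequencies: 7, 18, 26, 35, 52, 78, 92
n = 92; position = n/2 = 46.
This falls in the class 92 – <112: L = 92, F = 35, f = 17, h = 20.
Median ≈ 92 + ((46 − 35) / 17) × 20 = 104.9412

104.94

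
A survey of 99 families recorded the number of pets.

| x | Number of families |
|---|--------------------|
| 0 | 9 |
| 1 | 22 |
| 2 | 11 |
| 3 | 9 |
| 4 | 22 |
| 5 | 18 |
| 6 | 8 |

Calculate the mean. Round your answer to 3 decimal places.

3.000

Values: 0, 1, 2, 3, 4, 5, 6
Σfx = 9×0 + 22×1 + 11×2 + 9×3 + 22×4 + 18×5 + 8×6 = 297
n = Σf = 99
Mean = 297 / 99 = 3.0000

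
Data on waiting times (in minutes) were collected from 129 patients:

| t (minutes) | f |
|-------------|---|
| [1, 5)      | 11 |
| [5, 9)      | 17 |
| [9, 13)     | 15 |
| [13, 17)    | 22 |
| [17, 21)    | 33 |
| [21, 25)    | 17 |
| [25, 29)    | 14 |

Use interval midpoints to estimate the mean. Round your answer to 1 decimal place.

15.8

Midpoints: 3, 7, 11, 15, 19, 23, 27
Σfm = 11×3 + 17×7 + 15×11 + 22×15 + 33×19 + 17×23 + 14×27 = 2043
n = Σf = 129
Mean = 2043 / 129 = 15.8372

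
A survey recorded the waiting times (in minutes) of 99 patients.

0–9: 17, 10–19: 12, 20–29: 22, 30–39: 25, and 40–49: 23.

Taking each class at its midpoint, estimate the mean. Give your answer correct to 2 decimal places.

27.03

Midpoints: 4.5, 14.5, 24.5, 34.5, 44.5
Σfm = 17×4.5 + 12×14.5 + 22×24.5 + 25×34.5 + 23×44.5 = 2675.5
n = Σf = 99
Mean = 2675.5 / 99 = 27.0253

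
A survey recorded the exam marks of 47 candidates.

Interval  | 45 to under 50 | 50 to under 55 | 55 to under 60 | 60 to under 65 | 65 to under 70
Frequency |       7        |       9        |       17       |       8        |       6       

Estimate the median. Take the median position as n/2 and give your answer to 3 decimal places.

57.206

Cumulative frequencies: 7, 16, 33, 41, 47
n = 47; position = n/2 = 23.5.
This falls in the class 55 to under 60: L = 55, F = 16, f = 17, h = 5.
Median ≈ 55 + ((23.5 − 16) / 17) × 5 = 57.2059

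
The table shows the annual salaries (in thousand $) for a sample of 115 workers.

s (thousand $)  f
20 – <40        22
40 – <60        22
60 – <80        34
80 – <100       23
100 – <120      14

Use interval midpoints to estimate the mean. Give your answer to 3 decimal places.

Midpoints: 30, 50, 70, 90, 110
Σfm = 22×30 + 22×50 + 34×70 + 23×90 + 14×110 = 7750
n = Σf = 115
Mean = 7750 / 115 = 67.3913

67.391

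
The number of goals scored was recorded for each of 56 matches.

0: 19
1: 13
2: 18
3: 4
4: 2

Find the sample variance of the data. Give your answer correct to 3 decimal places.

Values: 0, 1, 2, 3, 4
n = 56, Σfx = 69, mean = 1.2321
Σfx² = 153
Σf(x − x̄)² = Σfx² − (Σfx)²/n = 153 − 69²/56 = 67.9821
Sample variance = 67.9821 / 55 = 1.2360

1.236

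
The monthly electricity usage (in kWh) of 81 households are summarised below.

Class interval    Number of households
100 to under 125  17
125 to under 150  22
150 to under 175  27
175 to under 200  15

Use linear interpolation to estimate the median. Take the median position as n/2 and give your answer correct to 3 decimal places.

151.389

Cumulative frequencies: 17, 39, 66, 81
n = 81; position = n/2 = 40.5.
This falls in the class 150 to under 175: L = 150, F = 39, f = 27, h = 25.
Median ≈ 150 + ((40.5 − 39) / 27) × 25 = 151.3889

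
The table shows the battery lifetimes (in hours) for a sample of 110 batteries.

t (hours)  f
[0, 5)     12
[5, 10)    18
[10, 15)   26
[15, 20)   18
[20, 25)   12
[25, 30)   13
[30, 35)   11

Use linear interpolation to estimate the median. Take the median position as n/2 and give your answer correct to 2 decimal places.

Cumulative frequencies: 12, 30, 56, 74, 86, 99, 110
n = 110; position = n/2 = 55.
This falls in the class [10, 15): L = 10, F = 30, f = 26, h = 5.
Median ≈ 10 + ((55 − 30) / 26) × 5 = 14.8077

14.81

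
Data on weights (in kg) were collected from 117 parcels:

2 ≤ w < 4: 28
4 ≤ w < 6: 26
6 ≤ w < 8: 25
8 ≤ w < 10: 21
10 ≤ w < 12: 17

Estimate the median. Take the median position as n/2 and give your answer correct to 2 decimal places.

6.36

Cumulative frequencies: 28, 54, 79, 100, 117
n = 117; position = n/2 = 58.5.
This falls in the class 6 ≤ w < 8: L = 6, F = 54, f = 25, h = 2.
Median ≈ 6 + ((58.5 − 54) / 25) × 2 = 6.3600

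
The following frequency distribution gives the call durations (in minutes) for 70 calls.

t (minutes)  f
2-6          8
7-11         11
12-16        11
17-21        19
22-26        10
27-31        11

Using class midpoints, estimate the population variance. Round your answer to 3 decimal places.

61.454

Midpoints: 4, 9, 14, 19, 24, 29
n = 70, Σfm = 1205, mean = 17.2143
Σfm² = 25045
Σf(m − x̄)² = Σfm² − (Σfm)²/n = 25045 − 1205²/70 = 4301.7857
Population variance = 4301.7857 / 70 = 61.4541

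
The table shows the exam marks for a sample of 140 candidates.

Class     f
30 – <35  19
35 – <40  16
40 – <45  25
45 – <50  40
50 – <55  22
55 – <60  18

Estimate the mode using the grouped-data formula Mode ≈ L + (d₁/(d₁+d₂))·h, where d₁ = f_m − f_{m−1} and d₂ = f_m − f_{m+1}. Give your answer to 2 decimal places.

47.27

Modal class: 45 – <50 (highest frequency 40).
d₁ = 40 − 25 = 15, d₂ = 40 − 22 = 18
Mode ≈ 45 + (15/(15+18)) × 5 = 45 + 2.2727 = 47.2727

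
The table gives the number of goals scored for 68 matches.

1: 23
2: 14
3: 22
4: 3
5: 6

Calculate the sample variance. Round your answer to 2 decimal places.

Values: 1, 2, 3, 4, 5
n = 68, Σfx = 159, mean = 2.3382
Σfx² = 475
Σf(x − x̄)² = Σfx² − (Σfx)²/n = 475 − 159²/68 = 103.2206
Sample variance = 103.2206 / 67 = 1.5406

1.54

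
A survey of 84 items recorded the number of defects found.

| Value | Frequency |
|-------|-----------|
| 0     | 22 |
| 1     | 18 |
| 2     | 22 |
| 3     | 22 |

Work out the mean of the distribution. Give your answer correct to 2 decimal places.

1.52

Values: 0, 1, 2, 3
Σfx = 22×0 + 18×1 + 22×2 + 22×3 = 128
n = Σf = 84
Mean = 128 / 84 = 1.5238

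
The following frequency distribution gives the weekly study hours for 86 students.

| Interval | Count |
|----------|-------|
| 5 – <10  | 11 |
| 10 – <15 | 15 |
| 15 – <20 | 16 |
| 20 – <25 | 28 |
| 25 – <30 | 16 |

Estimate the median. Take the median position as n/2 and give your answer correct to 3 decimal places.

20.179

Cumulative frequencies: 11, 26, 42, 70, 86
n = 86; position = n/2 = 43.
This falls in the class 20 – <25: L = 20, F = 42, f = 28, h = 5.
Median ≈ 20 + ((43 − 42) / 28) × 5 = 20.1786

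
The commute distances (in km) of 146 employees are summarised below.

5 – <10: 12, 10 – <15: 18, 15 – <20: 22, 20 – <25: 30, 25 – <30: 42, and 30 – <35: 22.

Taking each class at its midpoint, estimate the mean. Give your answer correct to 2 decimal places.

22.23

Midpoints: 7.5, 12.5, 17.5, 22.5, 27.5, 32.5
Σfm = 12×7.5 + 18×12.5 + 22×17.5 + 30×22.5 + 42×27.5 + 22×32.5 = 3245
n = Σf = 146
Mean = 3245 / 146 = 22.2260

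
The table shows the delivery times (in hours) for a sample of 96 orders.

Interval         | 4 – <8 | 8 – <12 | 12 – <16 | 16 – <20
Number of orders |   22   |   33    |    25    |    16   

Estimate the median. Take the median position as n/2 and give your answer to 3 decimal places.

Cumulative frequencies: 22, 55, 80, 96
n = 96; position = n/2 = 48.
This falls in the class 8 – <12: L = 8, F = 22, f = 33, h = 4.
Median ≈ 8 + ((48 − 22) / 33) × 4 = 11.1515

11.152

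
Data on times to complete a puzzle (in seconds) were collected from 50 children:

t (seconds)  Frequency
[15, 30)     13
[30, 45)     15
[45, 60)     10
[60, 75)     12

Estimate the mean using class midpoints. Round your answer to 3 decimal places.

Midpoints: 22.5, 37.5, 52.5, 67.5
Σfm = 13×22.5 + 15×37.5 + 10×52.5 + 12×67.5 = 2190
n = Σf = 50
Mean = 2190 / 50 = 43.8000

43.800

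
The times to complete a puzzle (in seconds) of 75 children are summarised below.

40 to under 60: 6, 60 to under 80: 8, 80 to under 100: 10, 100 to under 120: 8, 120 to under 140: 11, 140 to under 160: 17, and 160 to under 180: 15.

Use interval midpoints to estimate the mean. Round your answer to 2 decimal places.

Midpoints: 50, 70, 90, 110, 130, 150, 170
Σfm = 6×50 + 8×70 + 10×90 + 8×110 + 11×130 + 17×150 + 15×170 = 9170
n = Σf = 75
Mean = 9170 / 75 = 122.2667

122.27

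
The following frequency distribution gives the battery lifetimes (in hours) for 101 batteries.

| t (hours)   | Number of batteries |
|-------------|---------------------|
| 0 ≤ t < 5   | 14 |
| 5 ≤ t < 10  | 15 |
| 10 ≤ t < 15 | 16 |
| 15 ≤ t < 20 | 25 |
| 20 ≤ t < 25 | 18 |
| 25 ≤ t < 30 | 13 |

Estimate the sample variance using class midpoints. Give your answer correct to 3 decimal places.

63.208

Midpoints: 2.5, 7.5, 12.5, 17.5, 22.5, 27.5
n = 101, Σfm = 1547.5, mean = 15.3218
Σfm² = 30031.25
Σf(m − x̄)² = Σfm² − (Σfm)²/n = 30031.25 − 1547.5²/101 = 6320.7921
Sample variance = 6320.7921 / 100 = 63.2079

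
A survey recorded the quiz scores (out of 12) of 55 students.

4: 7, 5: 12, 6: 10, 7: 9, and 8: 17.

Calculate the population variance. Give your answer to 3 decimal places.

Values: 4, 5, 6, 7, 8
n = 55, Σfx = 347, mean = 6.3091
Σfx² = 2301
Σf(x − x̄)² = Σfx² − (Σfx)²/n = 2301 − 347²/55 = 111.7455
Population variance = 111.7455 / 55 = 2.0317

2.032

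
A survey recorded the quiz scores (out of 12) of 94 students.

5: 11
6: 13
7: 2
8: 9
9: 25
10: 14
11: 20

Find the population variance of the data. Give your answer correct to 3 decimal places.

4.098

Values: 5, 6, 7, 8, 9, 10, 11
n = 94, Σfx = 804, mean = 8.5532
Σfx² = 7262
Σf(x − x̄)² = Σfx² − (Σfx)²/n = 7262 − 804²/94 = 385.2340
Population variance = 385.2340 / 94 = 4.0982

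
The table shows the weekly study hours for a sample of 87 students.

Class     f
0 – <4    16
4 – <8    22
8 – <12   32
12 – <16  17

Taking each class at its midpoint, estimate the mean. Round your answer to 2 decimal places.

8.30

Midpoints: 2, 6, 10, 14
Σfm = 16×2 + 22×6 + 32×10 + 17×14 = 722
n = Σf = 87
Mean = 722 / 87 = 8.2989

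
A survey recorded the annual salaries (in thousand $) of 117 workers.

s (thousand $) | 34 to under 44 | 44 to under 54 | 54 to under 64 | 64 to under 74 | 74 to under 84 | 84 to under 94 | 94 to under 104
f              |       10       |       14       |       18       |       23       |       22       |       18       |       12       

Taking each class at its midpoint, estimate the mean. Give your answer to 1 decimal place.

Midpoints: 39, 49, 59, 69, 79, 89, 99
Σfm = 10×39 + 14×49 + 18×59 + 23×69 + 22×79 + 18×89 + 12×99 = 8253
n = Σf = 117
Mean = 8253 / 117 = 70.5385

70.5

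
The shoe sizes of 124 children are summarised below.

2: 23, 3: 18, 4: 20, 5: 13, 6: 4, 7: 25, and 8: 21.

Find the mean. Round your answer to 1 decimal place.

4.9

Values: 2, 3, 4, 5, 6, 7, 8
Σfx = 23×2 + 18×3 + 20×4 + 13×5 + 4×6 + 25×7 + 21×8 = 612
n = Σf = 124
Mean = 612 / 124 = 4.9355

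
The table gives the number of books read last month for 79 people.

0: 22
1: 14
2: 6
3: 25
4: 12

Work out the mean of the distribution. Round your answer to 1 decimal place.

1.9

Values: 0, 1, 2, 3, 4
Σfx = 22×0 + 14×1 + 6×2 + 25×3 + 12×4 = 149
n = Σf = 79
Mean = 149 / 79 = 1.8861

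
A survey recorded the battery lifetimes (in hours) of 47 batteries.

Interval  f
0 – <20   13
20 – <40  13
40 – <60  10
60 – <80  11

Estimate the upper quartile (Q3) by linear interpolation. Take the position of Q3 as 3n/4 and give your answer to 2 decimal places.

58.50

Cumulative frequencies: 13, 26, 36, 47
n = 47; position = 3n/4 = 35.25.
This falls in the class 40 – <60: L = 40, F = 26, f = 10, h = 20.
Upper quartile ≈ 40 + ((35.25 − 26) / 10) × 20 = 58.5000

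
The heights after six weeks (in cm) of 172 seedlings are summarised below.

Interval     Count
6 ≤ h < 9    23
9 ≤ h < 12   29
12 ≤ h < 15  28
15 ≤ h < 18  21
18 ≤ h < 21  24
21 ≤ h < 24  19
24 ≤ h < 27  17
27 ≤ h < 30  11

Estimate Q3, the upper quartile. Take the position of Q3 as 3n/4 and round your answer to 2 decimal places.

Cumulative frequencies: 23, 52, 80, 101, 125, 144, 161, 172
n = 172; position = 3n/4 = 129.
This falls in the class 21 ≤ h < 24: L = 21, F = 125, f = 19, h = 3.
Upper quartile ≈ 21 + ((129 − 125) / 19) × 3 = 21.6316

21.63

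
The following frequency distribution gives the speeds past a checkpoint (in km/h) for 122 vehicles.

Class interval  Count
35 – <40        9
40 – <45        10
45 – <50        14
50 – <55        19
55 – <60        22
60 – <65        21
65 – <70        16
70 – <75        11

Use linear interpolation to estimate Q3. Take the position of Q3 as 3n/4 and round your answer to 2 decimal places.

Cumulative frequencies: 9, 19, 33, 52, 74, 95, 111, 122
n = 122; position = 3n/4 = 91.5.
This falls in the class 60 – <65: L = 60, F = 74, f = 21, h = 5.
Upper quartile ≈ 60 + ((91.5 − 74) / 21) × 5 = 64.1667

64.17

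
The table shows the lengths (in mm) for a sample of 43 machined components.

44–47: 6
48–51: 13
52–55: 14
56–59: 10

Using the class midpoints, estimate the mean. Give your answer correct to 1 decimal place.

52.1

Midpoints: 45.5, 49.5, 53.5, 57.5
Σfm = 6×45.5 + 13×49.5 + 14×53.5 + 10×57.5 = 2240.5
n = Σf = 43
Mean = 2240.5 / 43 = 52.1047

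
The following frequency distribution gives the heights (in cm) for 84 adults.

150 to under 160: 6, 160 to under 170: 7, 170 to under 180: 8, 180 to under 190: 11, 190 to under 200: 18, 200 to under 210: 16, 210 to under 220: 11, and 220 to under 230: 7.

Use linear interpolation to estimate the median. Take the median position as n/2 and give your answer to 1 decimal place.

195.6

Cumulative frequencies: 6, 13, 21, 32, 50, 66, 77, 84
n = 84; position = n/2 = 42.
This falls in the class 190 to under 200: L = 190, F = 32, f = 18, h = 10.
Median ≈ 190 + ((42 − 32) / 18) × 10 = 195.5556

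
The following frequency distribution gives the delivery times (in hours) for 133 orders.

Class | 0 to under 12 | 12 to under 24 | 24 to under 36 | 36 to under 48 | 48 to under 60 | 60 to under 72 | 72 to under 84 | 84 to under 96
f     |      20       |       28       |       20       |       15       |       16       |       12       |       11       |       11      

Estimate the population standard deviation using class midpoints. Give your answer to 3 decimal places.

26.493

Midpoints: 6, 18, 30, 42, 54, 66, 78, 90
n = 133, Σfm = 5358, mean = 40.2857
Σfm² = 309204
Σf(m − x̄)² = Σfm² − (Σfm)²/n = 309204 − 5358²/133 = 93353.1429
Population variance = 93353.1429 / 133 = 701.9033
Standard deviation = √701.9033 = 26.4935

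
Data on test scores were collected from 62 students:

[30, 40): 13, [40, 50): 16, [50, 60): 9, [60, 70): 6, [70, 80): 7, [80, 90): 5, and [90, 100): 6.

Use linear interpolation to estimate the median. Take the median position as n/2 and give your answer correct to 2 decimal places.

52.22

Cumulative frequencies: 13, 29, 38, 44, 51, 56, 62
n = 62; position = n/2 = 31.
This falls in the class [50, 60): L = 50, F = 29, f = 9, h = 10.
Median ≈ 50 + ((31 − 29) / 9) × 10 = 52.2222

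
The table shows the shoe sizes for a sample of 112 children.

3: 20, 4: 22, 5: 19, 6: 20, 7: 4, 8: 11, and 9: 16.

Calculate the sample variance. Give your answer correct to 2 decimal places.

4.12

Values: 3, 4, 5, 6, 7, 8, 9
n = 112, Σfx = 623, mean = 5.5625
Σfx² = 3923
Σf(x − x̄)² = Σfx² − (Σfx)²/n = 3923 − 623²/112 = 457.5625
Sample variance = 457.5625 / 111 = 4.1222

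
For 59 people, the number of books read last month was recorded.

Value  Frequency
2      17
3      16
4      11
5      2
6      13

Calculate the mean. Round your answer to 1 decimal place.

Values: 2, 3, 4, 5, 6
Σfx = 17×2 + 16×3 + 11×4 + 2×5 + 13×6 = 214
n = Σf = 59
Mean = 214 / 59 = 3.6271

3.6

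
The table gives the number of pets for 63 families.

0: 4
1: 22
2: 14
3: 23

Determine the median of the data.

2

Cumulative frequencies: 4, 26, 40, 63
n = 63, so the median is the value in position (n+1)/2 = 32.
Position 32 falls at value 2.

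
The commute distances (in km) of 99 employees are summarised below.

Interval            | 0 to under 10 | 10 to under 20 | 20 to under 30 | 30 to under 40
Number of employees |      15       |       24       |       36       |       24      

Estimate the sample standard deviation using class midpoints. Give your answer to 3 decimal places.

Midpoints: 5, 15, 25, 35
n = 99, Σfm = 2175, mean = 21.9697
Σfm² = 57675
Σf(m − x̄)² = Σfm² − (Σfm)²/n = 57675 − 2175²/99 = 9890.9091
Sample variance = 9890.9091 / 98 = 100.9276
Standard deviation = √100.9276 = 10.0463

10.046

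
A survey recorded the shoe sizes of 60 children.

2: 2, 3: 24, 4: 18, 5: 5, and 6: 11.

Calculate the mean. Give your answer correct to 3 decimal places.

3.983

Values: 2, 3, 4, 5, 6
Σfx = 2×2 + 24×3 + 18×4 + 5×5 + 11×6 = 239
n = Σf = 60
Mean = 239 / 60 = 3.9833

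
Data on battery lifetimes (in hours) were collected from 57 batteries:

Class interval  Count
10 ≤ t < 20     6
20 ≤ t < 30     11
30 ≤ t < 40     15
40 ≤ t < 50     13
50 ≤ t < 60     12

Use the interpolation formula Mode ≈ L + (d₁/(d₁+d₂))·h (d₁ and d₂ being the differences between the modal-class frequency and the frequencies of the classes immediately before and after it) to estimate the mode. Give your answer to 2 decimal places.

Modal class: 30 ≤ t < 40 (highest frequency 15).
d₁ = 15 − 11 = 4, d₂ = 15 − 13 = 2
Mode ≈ 30 + (4/(4+2)) × 10 = 30 + 6.6667 = 36.6667

36.67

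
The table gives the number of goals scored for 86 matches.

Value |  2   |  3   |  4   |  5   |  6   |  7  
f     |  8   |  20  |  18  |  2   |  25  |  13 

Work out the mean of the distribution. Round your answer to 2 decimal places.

4.64

Values: 2, 3, 4, 5, 6, 7
Σfx = 8×2 + 20×3 + 18×4 + 2×5 + 25×6 + 13×7 = 399
n = Σf = 86
Mean = 399 / 86 = 4.6395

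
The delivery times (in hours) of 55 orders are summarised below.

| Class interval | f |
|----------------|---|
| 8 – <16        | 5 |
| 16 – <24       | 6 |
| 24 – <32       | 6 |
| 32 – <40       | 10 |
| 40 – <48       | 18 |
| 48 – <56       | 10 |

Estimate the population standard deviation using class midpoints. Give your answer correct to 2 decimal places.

12.42

Midpoints: 12, 20, 28, 36, 44, 52
n = 55, Σfm = 2020, mean = 36.7273
Σfm² = 82672
Σf(m − x̄)² = Σfm² − (Σfm)²/n = 82672 − 2020²/55 = 8482.9091
Population variance = 8482.9091 / 55 = 154.2347
Standard deviation = √154.2347 = 12.4191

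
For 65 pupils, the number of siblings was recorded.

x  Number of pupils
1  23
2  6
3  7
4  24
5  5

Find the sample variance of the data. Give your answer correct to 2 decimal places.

Values: 1, 2, 3, 4, 5
n = 65, Σfx = 177, mean = 2.7231
Σfx² = 619
Σf(x − x̄)² = Σfx² − (Σfx)²/n = 619 − 177²/65 = 137.0154
Sample variance = 137.0154 / 64 = 2.1409

2.14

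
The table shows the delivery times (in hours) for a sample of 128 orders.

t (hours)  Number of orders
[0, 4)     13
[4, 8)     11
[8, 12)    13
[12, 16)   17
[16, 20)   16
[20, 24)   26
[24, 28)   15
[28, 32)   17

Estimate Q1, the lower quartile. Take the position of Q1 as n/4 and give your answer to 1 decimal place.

10.5

Cumulative frequencies: 13, 24, 37, 54, 70, 96, 111, 128
n = 128; position = n/4 = 32.
This falls in the class [8, 12): L = 8, F = 24, f = 13, h = 4.
Lower quartile ≈ 8 + ((32 − 24) / 13) × 4 = 10.4615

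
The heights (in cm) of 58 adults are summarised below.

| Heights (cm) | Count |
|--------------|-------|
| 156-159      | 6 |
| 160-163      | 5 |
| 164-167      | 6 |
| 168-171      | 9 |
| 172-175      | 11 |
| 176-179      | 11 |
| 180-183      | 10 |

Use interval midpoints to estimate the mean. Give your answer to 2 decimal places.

171.50

Midpoints: 157.5, 161.5, 165.5, 169.5, 173.5, 177.5, 181.5
Σfm = 6×157.5 + 5×161.5 + 6×165.5 + 9×169.5 + 11×173.5 + 11×177.5 + 10×181.5 = 9947
n = Σf = 58
Mean = 9947 / 58 = 171.5000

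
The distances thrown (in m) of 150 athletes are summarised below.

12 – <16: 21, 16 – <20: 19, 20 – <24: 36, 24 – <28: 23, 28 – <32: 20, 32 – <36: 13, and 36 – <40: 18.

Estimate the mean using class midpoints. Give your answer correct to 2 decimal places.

Midpoints: 14, 18, 22, 26, 30, 34, 38
Σfm = 21×14 + 19×18 + 36×22 + 23×26 + 20×30 + 13×34 + 18×38 = 3752
n = Σf = 150
Mean = 3752 / 150 = 25.0133

25.01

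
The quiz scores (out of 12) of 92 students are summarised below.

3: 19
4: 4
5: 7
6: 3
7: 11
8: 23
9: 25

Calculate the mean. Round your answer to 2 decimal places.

6.65

Values: 3, 4, 5, 6, 7, 8, 9
Σfx = 19×3 + 4×4 + 7×5 + 3×6 + 11×7 + 23×8 + 25×9 = 612
n = Σf = 92
Mean = 612 / 92 = 6.6522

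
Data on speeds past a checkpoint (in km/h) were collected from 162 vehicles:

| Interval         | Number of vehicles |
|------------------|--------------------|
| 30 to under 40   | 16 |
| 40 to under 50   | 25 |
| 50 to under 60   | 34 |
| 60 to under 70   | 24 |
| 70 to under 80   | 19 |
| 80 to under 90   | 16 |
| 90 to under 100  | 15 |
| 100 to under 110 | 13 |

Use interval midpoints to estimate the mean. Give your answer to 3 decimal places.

Midpoints: 35, 45, 55, 65, 75, 85, 95, 105
Σfm = 16×35 + 25×45 + 34×55 + 24×65 + 19×75 + 16×85 + 15×95 + 13×105 = 10690
n = Σf = 162
Mean = 10690 / 162 = 65.9877

65.988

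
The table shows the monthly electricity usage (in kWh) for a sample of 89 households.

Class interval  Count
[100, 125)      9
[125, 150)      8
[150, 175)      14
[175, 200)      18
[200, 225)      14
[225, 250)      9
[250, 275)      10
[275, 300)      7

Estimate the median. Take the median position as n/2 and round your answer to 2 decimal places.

Cumulative frequencies: 9, 17, 31, 49, 63, 72, 82, 89
n = 89; position = n/2 = 44.5.
This falls in the class [175, 200): L = 175, F = 31, f = 18, h = 25.
Median ≈ 175 + ((44.5 − 31) / 18) × 25 = 193.7500

193.75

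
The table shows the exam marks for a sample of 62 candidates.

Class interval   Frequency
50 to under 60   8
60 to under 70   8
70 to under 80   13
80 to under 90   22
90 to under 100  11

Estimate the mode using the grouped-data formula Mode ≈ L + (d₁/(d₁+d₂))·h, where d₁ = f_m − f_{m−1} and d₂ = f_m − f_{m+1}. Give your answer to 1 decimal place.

Modal class: 80 to under 90 (highest frequency 22).
d₁ = 22 − 13 = 9, d₂ = 22 − 11 = 11
Mode ≈ 80 + (9/(9+11)) × 10 = 80 + 4.5000 = 84.5000

84.5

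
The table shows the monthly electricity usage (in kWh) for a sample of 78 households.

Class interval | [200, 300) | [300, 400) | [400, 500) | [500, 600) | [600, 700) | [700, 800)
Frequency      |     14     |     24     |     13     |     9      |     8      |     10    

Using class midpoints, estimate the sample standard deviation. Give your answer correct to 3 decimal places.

Midpoints: 250, 350, 450, 550, 650, 750
n = 78, Σfm = 35400, mean = 453.8462
Σfm² = 18175000
Σf(m − x̄)² = Σfm² − (Σfm)²/n = 18175000 − 35400²/78 = 2108846.1538
Sample variance = 2108846.1538 / 77 = 27387.6124
Standard deviation = √27387.6124 = 165.4920

165.492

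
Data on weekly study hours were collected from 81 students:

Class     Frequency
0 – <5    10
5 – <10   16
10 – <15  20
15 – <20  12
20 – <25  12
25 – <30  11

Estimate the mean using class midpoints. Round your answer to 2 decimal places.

Midpoints: 2.5, 7.5, 12.5, 17.5, 22.5, 27.5
Σfm = 10×2.5 + 16×7.5 + 20×12.5 + 12×17.5 + 12×22.5 + 11×27.5 = 1177.5
n = Σf = 81
Mean = 1177.5 / 81 = 14.5370

14.54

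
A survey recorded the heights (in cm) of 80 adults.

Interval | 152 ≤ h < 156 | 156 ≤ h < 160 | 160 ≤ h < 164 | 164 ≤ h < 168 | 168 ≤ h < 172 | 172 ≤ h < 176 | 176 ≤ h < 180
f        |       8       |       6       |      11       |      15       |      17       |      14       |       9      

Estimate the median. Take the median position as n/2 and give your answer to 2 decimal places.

168.00

Cumulative frequencies: 8, 14, 25, 40, 57, 71, 80
n = 80; position = n/2 = 40.
This falls in the class 164 ≤ h < 168: L = 164, F = 25, f = 15, h = 4.
Median ≈ 164 + ((40 − 25) / 15) × 4 = 168.0000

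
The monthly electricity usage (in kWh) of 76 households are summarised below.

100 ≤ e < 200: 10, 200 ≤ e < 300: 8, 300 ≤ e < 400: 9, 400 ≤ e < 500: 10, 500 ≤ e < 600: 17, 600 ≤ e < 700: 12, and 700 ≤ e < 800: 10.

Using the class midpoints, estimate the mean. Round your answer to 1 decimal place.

Midpoints: 150, 250, 350, 450, 550, 650, 750
Σfm = 10×150 + 8×250 + 9×350 + 10×450 + 17×550 + 12×650 + 10×750 = 35800
n = Σf = 76
Mean = 35800 / 76 = 471.0526

471.1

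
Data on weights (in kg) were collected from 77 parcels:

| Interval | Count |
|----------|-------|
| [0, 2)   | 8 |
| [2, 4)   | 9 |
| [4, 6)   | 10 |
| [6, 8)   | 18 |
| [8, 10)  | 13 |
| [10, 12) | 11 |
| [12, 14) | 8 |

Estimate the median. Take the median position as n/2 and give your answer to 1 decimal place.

Cumulative frequencies: 8, 17, 27, 45, 58, 69, 77
n = 77; position = n/2 = 38.5.
This falls in the class [6, 8): L = 6, F = 27, f = 18, h = 2.
Median ≈ 6 + ((38.5 − 27) / 18) × 2 = 7.2778

7.3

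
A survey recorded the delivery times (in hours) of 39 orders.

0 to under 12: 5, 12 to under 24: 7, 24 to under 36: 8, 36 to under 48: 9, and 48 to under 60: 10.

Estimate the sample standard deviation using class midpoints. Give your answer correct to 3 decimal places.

16.553

Midpoints: 6, 18, 30, 42, 54
n = 39, Σfm = 1314, mean = 33.6923
Σfm² = 54684
Σf(m − x̄)² = Σfm² − (Σfm)²/n = 54684 − 1314²/39 = 10412.3077
Sample variance = 10412.3077 / 38 = 274.0081
Standard deviation = √274.0081 = 16.5532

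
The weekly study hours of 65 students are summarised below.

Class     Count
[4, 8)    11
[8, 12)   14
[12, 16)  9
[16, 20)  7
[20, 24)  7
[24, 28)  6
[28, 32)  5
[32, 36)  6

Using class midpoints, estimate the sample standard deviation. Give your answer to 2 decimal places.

9.13

Midpoints: 6, 10, 14, 18, 22, 26, 30, 34
n = 65, Σfm = 1122, mean = 17.2615
Σfm² = 24708
Σf(m − x̄)² = Σfm² − (Σfm)²/n = 24708 − 1122²/65 = 5340.5538
Sample variance = 5340.5538 / 64 = 83.4462
Standard deviation = √83.4462 = 9.1349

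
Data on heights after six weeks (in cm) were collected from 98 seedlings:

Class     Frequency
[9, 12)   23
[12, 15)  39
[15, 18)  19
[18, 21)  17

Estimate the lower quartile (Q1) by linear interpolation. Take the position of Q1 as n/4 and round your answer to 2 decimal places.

12.12

Cumulative frequencies: 23, 62, 81, 98
n = 98; position = n/4 = 24.5.
This falls in the class [12, 15): L = 12, F = 23, f = 39, h = 3.
Lower quartile ≈ 12 + ((24.5 − 23) / 39) × 3 = 12.1154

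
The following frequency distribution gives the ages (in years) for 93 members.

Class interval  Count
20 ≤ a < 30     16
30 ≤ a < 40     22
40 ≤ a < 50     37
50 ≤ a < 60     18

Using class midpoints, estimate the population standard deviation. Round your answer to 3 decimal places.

Midpoints: 25, 35, 45, 55
n = 93, Σfm = 3825, mean = 41.1290
Σfm² = 166325
Σf(m − x̄)² = Σfm² − (Σfm)²/n = 166325 − 3825²/93 = 9006.4516
Population variance = 9006.4516 / 93 = 96.8436
Standard deviation = √96.8436 = 9.8409

9.841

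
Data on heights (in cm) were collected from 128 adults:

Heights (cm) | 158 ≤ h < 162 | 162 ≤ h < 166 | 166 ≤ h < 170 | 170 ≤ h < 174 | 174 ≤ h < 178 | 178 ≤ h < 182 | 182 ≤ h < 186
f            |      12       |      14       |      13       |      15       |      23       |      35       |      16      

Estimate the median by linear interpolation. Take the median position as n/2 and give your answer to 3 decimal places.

Cumulative frequencies: 12, 26, 39, 54, 77, 112, 128
n = 128; position = n/2 = 64.
This falls in the class 174 ≤ h < 178: L = 174, F = 54, f = 23, h = 4.
Median ≈ 174 + ((64 − 54) / 23) × 4 = 175.7391

175.739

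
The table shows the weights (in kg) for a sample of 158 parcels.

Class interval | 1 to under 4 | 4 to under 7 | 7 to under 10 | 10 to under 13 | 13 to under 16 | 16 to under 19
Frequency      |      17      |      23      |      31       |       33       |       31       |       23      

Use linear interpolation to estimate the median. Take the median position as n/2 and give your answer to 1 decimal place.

10.7

Cumulative frequencies: 17, 40, 71, 104, 135, 158
n = 158; position = n/2 = 79.
This falls in the class 10 to under 13: L = 10, F = 71, f = 33, h = 3.
Median ≈ 10 + ((79 − 71) / 33) × 3 = 10.7273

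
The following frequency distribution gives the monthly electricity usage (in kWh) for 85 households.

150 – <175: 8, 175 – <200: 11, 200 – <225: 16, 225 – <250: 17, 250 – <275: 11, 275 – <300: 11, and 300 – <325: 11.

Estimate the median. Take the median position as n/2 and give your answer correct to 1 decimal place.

Cumulative frequencies: 8, 19, 35, 52, 63, 74, 85
n = 85; position = n/2 = 42.5.
This falls in the class 225 – <250: L = 225, F = 35, f = 17, h = 25.
Median ≈ 225 + ((42.5 − 35) / 17) × 25 = 236.0294

236.0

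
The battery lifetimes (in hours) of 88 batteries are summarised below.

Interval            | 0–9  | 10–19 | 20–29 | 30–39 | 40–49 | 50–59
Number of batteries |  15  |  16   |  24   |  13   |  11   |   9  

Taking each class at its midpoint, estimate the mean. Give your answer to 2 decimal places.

Midpoints: 4.5, 14.5, 24.5, 34.5, 44.5, 54.5
Σfm = 15×4.5 + 16×14.5 + 24×24.5 + 13×34.5 + 11×44.5 + 9×54.5 = 2316
n = Σf = 88
Mean = 2316 / 88 = 26.3182

26.32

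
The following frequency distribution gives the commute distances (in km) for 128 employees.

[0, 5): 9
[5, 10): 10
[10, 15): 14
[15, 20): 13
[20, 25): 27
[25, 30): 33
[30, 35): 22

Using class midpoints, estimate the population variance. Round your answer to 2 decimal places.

81.44

Midpoints: 2.5, 7.5, 12.5, 17.5, 22.5, 27.5, 32.5
n = 128, Σfm = 2730, mean = 21.3281
Σfm² = 68650
Σf(m − x̄)² = Σfm² − (Σfm)²/n = 68650 − 2730²/128 = 10424.2188
Population variance = 10424.2188 / 128 = 81.4392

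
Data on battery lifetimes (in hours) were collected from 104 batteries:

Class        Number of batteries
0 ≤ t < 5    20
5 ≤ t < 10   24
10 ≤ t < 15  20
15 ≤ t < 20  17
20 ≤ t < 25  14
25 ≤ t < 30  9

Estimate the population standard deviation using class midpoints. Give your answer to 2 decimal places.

Midpoints: 2.5, 7.5, 12.5, 17.5, 22.5, 27.5
n = 104, Σfm = 1340, mean = 12.8846
Σfm² = 23700
Σf(m − x̄)² = Σfm² − (Σfm)²/n = 23700 − 1340²/104 = 6434.6154
Population variance = 6434.6154 / 104 = 61.8713
Standard deviation = √61.8713 = 7.8658

7.87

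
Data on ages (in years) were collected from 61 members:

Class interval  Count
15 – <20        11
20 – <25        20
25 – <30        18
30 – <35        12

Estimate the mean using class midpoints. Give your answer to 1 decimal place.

25.0

Midpoints: 17.5, 22.5, 27.5, 32.5
Σfm = 11×17.5 + 20×22.5 + 18×27.5 + 12×32.5 = 1527.5
n = Σf = 61
Mean = 1527.5 / 61 = 25.0410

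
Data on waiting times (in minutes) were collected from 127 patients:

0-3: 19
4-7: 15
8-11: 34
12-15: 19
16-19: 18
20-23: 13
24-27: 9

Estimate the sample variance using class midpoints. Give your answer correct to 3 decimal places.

Midpoints: 1.5, 5.5, 9.5, 13.5, 17.5, 21.5, 25.5
n = 127, Σfm = 1514.5, mean = 11.9252
Σfm² = 24401.75
Σf(m − x̄)² = Σfm² − (Σfm)²/n = 24401.75 − 1514.5²/127 = 6341.0394
Sample variance = 6341.0394 / 126 = 50.3257

50.326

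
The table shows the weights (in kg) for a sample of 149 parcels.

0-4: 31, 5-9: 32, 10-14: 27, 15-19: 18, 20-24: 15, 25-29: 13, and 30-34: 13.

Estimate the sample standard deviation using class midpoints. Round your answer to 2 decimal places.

Midpoints: 2, 7, 12, 17, 22, 27, 32
n = 149, Σfm = 2013, mean = 13.5101
Σfm² = 40831
Σf(m − x̄)² = Σfm² − (Σfm)²/n = 40831 − 2013²/149 = 13635.2349
Sample variance = 13635.2349 / 148 = 92.1300
Standard deviation = √92.1300 = 9.5984

9.60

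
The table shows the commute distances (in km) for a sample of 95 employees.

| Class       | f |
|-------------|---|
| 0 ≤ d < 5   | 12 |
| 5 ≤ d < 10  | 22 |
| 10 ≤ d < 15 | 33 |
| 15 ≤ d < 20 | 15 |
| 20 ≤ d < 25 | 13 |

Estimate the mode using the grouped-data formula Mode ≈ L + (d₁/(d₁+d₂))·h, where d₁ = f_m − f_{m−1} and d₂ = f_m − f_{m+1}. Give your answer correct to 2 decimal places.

Modal class: 10 ≤ d < 15 (highest frequency 33).
d₁ = 33 − 22 = 11, d₂ = 33 − 15 = 18
Mode ≈ 10 + (11/(11+18)) × 5 = 10 + 1.8966 = 11.8966

11.90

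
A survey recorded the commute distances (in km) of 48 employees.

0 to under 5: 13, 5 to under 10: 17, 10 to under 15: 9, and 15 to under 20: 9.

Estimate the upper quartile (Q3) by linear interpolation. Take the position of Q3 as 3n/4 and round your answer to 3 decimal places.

Cumulative frequencies: 13, 30, 39, 48
n = 48; position = 3n/4 = 36.
This falls in the class 10 to under 15: L = 10, F = 30, f = 9, h = 5.
Upper quartile ≈ 10 + ((36 − 30) / 9) × 5 = 13.3333

13.333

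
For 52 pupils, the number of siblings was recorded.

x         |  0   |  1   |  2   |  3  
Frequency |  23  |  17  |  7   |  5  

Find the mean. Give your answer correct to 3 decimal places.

Values: 0, 1, 2, 3
Σfx = 23×0 + 17×1 + 7×2 + 5×3 = 46
n = Σf = 52
Mean = 46 / 52 = 0.8846

0.885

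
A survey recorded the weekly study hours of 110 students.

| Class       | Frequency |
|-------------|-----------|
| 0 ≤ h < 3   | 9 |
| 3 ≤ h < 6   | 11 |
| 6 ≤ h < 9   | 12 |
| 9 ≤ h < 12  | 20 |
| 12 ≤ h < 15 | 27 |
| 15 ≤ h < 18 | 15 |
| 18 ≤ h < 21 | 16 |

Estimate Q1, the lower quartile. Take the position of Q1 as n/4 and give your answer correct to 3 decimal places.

Cumulative frequencies: 9, 20, 32, 52, 79, 94, 110
n = 110; position = n/4 = 27.5.
This falls in the class 6 ≤ h < 9: L = 6, F = 20, f = 12, h = 3.
Lower quartile ≈ 6 + ((27.5 − 20) / 12) × 3 = 7.8750

7.875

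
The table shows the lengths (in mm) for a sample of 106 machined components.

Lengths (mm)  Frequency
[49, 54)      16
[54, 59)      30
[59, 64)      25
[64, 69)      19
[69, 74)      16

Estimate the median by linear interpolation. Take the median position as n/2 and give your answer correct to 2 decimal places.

Cumulative frequencies: 16, 46, 71, 90, 106
n = 106; position = n/2 = 53.
This falls in the class [59, 64): L = 59, F = 46, f = 25, h = 5.
Median ≈ 59 + ((53 − 46) / 25) × 5 = 60.4000

60.40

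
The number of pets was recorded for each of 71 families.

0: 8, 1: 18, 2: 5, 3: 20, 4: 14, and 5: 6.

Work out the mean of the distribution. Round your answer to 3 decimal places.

2.451

Values: 0, 1, 2, 3, 4, 5
Σfx = 8×0 + 18×1 + 5×2 + 20×3 + 14×4 + 6×5 = 174
n = Σf = 71
Mean = 174 / 71 = 2.4507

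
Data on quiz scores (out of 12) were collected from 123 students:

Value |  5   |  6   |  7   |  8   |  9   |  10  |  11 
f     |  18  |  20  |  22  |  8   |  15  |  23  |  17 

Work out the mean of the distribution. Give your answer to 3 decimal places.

7.967

Values: 5, 6, 7, 8, 9, 10, 11
Σfx = 18×5 + 20×6 + 22×7 + 8×8 + 15×9 + 23×10 + 17×11 = 980
n = Σf = 123
Mean = 980 / 123 = 7.9675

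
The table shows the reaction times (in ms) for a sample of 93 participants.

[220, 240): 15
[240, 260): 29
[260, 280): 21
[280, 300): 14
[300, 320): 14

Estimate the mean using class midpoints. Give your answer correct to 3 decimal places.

Midpoints: 230, 250, 270, 290, 310
Σfm = 15×230 + 29×250 + 21×270 + 14×290 + 14×310 = 24770
n = Σf = 93
Mean = 24770 / 93 = 266.3441

266.344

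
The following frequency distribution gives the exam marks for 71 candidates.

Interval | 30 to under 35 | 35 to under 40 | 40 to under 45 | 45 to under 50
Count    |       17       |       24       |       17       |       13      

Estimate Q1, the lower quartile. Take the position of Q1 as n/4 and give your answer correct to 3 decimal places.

35.156

Cumulative frequencies: 17, 41, 58, 71
n = 71; position = n/4 = 17.75.
This falls in the class 35 to under 40: L = 35, F = 17, f = 24, h = 5.
Lower quartile ≈ 35 + ((17.75 − 17) / 24) × 5 = 35.1562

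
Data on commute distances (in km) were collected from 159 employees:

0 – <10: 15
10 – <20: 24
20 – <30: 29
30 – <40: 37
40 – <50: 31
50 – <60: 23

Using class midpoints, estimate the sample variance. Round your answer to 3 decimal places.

Midpoints: 5, 15, 25, 35, 45, 55
n = 159, Σfm = 5115, mean = 32.1698
Σfm² = 201575
Σf(m − x̄)² = Σfm² − (Σfm)²/n = 201575 − 5115²/159 = 37026.4151
Sample variance = 37026.4151 / 158 = 234.3444

234.344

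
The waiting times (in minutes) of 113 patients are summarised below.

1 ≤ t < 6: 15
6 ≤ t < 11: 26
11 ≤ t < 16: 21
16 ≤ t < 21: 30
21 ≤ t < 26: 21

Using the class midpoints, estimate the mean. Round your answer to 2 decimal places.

14.21

Midpoints: 3.5, 8.5, 13.5, 18.5, 23.5
Σfm = 15×3.5 + 26×8.5 + 21×13.5 + 30×18.5 + 21×23.5 = 1605.5
n = Σf = 113
Mean = 1605.5 / 113 = 14.2080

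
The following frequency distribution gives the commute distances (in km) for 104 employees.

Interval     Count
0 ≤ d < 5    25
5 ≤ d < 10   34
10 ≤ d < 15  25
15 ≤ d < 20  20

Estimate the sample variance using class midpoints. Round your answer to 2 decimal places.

27.82

Midpoints: 2.5, 7.5, 12.5, 17.5
n = 104, Σfm = 980, mean = 9.4231
Σfm² = 12100
Σf(m − x̄)² = Σfm² − (Σfm)²/n = 12100 − 980²/104 = 2865.3846
Sample variance = 2865.3846 / 103 = 27.8193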